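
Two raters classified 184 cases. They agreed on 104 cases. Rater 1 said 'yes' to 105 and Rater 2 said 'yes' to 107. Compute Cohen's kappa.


P_o = 104/184 = 0.565217
P_e = (105*107 + 79*77) / 33856 = 0.511519
kappa = (P_o - P_e) / (1 - P_e)
kappa = (0.565217 - 0.511519) / (1 - 0.511519)
kappa = 0.1099

0.1099


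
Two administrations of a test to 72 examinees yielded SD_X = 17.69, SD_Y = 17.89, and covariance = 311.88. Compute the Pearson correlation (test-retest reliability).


r = cov(X,Y) / (SD_X * SD_Y)
r = 311.88 / (17.69 * 17.89)
r = 311.88 / 316.4741
r = 0.9855

0.9855


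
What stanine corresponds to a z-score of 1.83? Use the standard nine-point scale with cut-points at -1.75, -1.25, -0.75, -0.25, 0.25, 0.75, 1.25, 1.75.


Stanine boundaries: [-1.75, -1.25, -0.75, -0.25, 0.25, 0.75, 1.25, 1.75]
z = 1.83
Check each boundary:
  z >= -1.75 -> could be stanine 2
  z >= -1.25 -> could be stanine 3
  z >= -0.75 -> could be stanine 4
  z >= -0.25 -> could be stanine 5
  z >= 0.25 -> could be stanine 6
  z >= 0.75 -> could be stanine 7
  z >= 1.25 -> could be stanine 8
  z >= 1.75 -> could be stanine 9
Highest qualifying boundary gives stanine = 9

9


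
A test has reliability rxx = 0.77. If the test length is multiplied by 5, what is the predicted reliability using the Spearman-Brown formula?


r_new = (n * rxx) / (1 + (n-1) * rxx)
r_new = (5 * 0.77) / (1 + 4 * 0.77)
r_new = 3.85 / 4.08
r_new = 0.9436

0.9436


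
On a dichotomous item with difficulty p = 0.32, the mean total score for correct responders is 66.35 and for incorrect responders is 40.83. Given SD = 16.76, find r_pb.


q = 1 - p = 0.68
rpb = ((M1 - M0) / SD) * sqrt(p * q)
rpb = ((66.35 - 40.83) / 16.76) * sqrt(0.32 * 0.68)
rpb = 0.7103

0.7103


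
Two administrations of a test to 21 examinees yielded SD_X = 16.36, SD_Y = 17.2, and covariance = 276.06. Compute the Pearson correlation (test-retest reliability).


r = cov(X,Y) / (SD_X * SD_Y)
r = 276.06 / (16.36 * 17.2)
r = 276.06 / 281.392
r = 0.9811

0.9811


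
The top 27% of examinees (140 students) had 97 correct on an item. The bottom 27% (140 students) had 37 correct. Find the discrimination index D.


p_upper = 97/140 = 0.6929
p_lower = 37/140 = 0.2643
D = 0.6929 - 0.2643 = 0.4286

0.4286


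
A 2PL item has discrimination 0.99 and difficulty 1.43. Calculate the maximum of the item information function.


For 2PL, max info at theta = b = 1.43
I_max = a^2 / 4 = 0.99^2 / 4
= 0.9801 / 4
I_max = 0.245

0.245


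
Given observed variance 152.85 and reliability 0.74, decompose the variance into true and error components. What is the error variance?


var_true = rxx * var_obs = 0.74 * 152.85 = 113.109
var_error = var_obs - var_true
var_error = 152.85 - 113.109
var_error = 39.741

39.741


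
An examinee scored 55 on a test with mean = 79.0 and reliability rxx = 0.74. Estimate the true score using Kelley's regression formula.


T_est = rxx * X + (1 - rxx) * mean
T_est = 0.74 * 55 + 0.26 * 79.0
T_est = 40.7 + 20.54
T_est = 61.24

61.24


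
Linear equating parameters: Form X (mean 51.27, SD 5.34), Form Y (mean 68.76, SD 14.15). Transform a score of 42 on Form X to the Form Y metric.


slope = SD_Y / SD_X = 14.15 / 5.34 ~ 2.6498
intercept = mean_Y - slope * mean_X = 68.76 - (14.15 / 5.34) * 51.27 ~ -67.0959
Y = slope * X + intercept. To avoid rounding drift from the rounded slope/intercept, evaluate the equivalent form Y = mean_Y + SD_Y * (X - mean_X) / SD_X at full precision:
Y = 68.76 + 14.15 * (42 - 51.27) / 5.34
Y = 68.76 - 14.15 * 9.27 / 5.34
Y = 68.76 - 131.1705 / 5.34
Y = 68.76 - 24.5638
Y = 44.1962

44.1962


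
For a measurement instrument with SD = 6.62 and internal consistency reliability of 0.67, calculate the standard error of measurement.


SEM = SD * sqrt(1 - rxx)
SEM = 6.62 * sqrt(1 - 0.67)
SEM = 6.62 * sqrt(0.33) = 6.62 * 0.574456
SEM = 3.8029

3.8029


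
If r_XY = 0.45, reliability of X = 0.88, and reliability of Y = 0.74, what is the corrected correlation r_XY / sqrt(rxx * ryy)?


r_corrected = rxy / sqrt(rxx * ryy)
= 0.45 / sqrt(0.88 * 0.74)
= 0.45 / sqrt(0.6512)
= 0.45 / 0.80697
r_corrected = 0.5576

0.5576


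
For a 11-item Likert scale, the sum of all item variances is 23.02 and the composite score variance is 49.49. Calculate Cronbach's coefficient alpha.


alpha = (k/(k-1)) * (1 - sum(si^2)/s_total^2)
= (11/10) * (1 - 23.02/49.49)
alpha = 0.5883

0.5883


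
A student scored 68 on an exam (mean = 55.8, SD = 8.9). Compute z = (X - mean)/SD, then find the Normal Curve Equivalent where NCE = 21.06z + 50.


z = (X - mean) / SD = (68 - 55.8) / 8.9
z = 12.2 / 8.9
z = 1.3708
NCE = NCE = 21.06z + 50
Carry z at full precision (z = 12.2 / 8.9) into the conversion:
NCE = 21.06 * (12.2 / 8.9) + 50 = 256.932 / 8.9 + 50
NCE = 28.8688 + 50
NCE = 78.8688

78.8688


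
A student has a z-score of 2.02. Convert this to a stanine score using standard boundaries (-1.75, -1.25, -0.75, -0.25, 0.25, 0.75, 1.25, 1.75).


Stanine boundaries: [-1.75, -1.25, -0.75, -0.25, 0.25, 0.75, 1.25, 1.75]
z = 2.02
Check each boundary:
  z >= -1.75 -> could be stanine 2
  z >= -1.25 -> could be stanine 3
  z >= -0.75 -> could be stanine 4
  z >= -0.25 -> could be stanine 5
  z >= 0.25 -> could be stanine 6
  z >= 0.75 -> could be stanine 7
  z >= 1.25 -> could be stanine 8
  z >= 1.75 -> could be stanine 9
Highest qualifying boundary gives stanine = 9

9


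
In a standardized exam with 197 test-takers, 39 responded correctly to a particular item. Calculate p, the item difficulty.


Item difficulty p = number correct / total examinees
p = 39 / 197
p = 0.198

0.198


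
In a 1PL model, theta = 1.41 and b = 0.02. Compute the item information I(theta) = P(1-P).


P = 1/(1+exp(-(1.41-0.02))) = 0.8006
I = P*(1-P) = 0.8006 * 0.1994
I = 0.1596

0.1596


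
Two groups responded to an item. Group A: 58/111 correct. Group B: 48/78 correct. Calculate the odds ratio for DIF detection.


Odds_A = 58/53 = 1.0943
Odds_B = 48/30 = 1.6
OR = Odds_A / Odds_B = 1.0943 / 1.6
Exactly, OR = (58 * 30) / (53 * 48) = 1740 / 2544
OR = 0.684

0.684


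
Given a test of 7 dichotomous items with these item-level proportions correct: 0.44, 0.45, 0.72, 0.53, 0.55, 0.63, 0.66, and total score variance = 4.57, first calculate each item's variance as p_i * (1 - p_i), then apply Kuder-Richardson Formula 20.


For each item, compute p_i * q_i:
  Item 1: 0.44 * 0.56 = 0.2464
  Item 2: 0.45 * 0.55 = 0.2475
  Item 3: 0.72 * 0.28 = 0.2016
  Item 4: 0.53 * 0.47 = 0.2491
  Item 5: 0.55 * 0.45 = 0.2475
  Item 6: 0.63 * 0.37 = 0.2331
  Item 7: 0.66 * 0.34 = 0.2244
Sum(p_i * q_i) = 0.2464 + 0.2475 + 0.2016 + 0.2491 + 0.2475 + 0.2331 + 0.2244 = 1.6496
KR-20 = (k/(k-1)) * (1 - Sum(p_i*q_i) / Var_total)
= (7/6) * (1 - 1.6496/4.57)
= 1.1667 * 0.639
KR-20 = 0.7455

0.7455


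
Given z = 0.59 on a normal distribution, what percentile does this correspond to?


CDF(z) = 0.5 * (1 + erf(z/sqrt(2)))
erf(0.4172) = 0.4448
CDF = 0.7224
Percentile rank = 0.7224 * 100 = 72.24

72.24


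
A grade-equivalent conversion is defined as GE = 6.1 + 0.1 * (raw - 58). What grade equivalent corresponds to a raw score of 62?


raw - median = 62 - 58 = 4
slope * diff = 0.1 * 4 = 0.4
GE = 6.1 + 0.4
GE = 6.5

6.5


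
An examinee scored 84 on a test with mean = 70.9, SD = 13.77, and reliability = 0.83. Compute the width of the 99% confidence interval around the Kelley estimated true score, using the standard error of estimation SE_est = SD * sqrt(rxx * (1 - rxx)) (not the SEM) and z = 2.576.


True score estimate = 0.83*84 + 0.17*70.9 = 81.773
SE_est = SD * sqrt(rxx * (1 - rxx)) = 13.77 * sqrt(0.83 * 0.17) = 13.77 * sqrt(0.1411) = 5.172464
CI = T_est +/- z * SE_est, so width = 2 * z * SE_est = 2 * 2.576 * 5.172464
Width = 26.6485

26.6485


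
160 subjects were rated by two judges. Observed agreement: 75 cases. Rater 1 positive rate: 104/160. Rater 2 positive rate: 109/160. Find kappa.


P_o = 75/160 = 0.46875
P_e = (104*109 + 56*51) / 25600 = 0.554375
kappa = (P_o - P_e) / (1 - P_e)
kappa = (0.46875 - 0.554375) / (1 - 0.554375)
kappa = -0.1921

-0.1921


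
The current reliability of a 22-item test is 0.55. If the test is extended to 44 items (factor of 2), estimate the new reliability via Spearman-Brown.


r_new = (n * rxx) / (1 + (n-1) * rxx)
r_new = (2 * 0.55) / (1 + 1 * 0.55)
r_new = 1.1 / 1.55
r_new = 0.7097

0.7097


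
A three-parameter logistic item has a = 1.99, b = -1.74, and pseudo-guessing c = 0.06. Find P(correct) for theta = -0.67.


logit = 1.99*(-0.67 - -1.74) = 2.1293
P* = 1/(1 + exp(-2.1293)) = 0.8937
P = 0.06 + (1 - 0.06) * 0.8937
P = 0.9001

0.9001


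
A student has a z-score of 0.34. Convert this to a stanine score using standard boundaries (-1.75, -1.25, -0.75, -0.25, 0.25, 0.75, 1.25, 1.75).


Stanine boundaries: [-1.75, -1.25, -0.75, -0.25, 0.25, 0.75, 1.25, 1.75]
z = 0.34
Check each boundary:
  z >= -1.75 -> could be stanine 2
  z >= -1.25 -> could be stanine 3
  z >= -0.75 -> could be stanine 4
  z >= -0.25 -> could be stanine 5
  z >= 0.25 -> could be stanine 6
  z < 0.75
  z < 1.25
  z < 1.75
Highest qualifying boundary gives stanine = 6

6


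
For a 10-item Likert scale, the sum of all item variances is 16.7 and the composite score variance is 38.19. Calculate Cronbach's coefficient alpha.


alpha = (k/(k-1)) * (1 - sum(si^2)/s_total^2)
= (10/9) * (1 - 16.7/38.19)
alpha = 0.6252

0.6252


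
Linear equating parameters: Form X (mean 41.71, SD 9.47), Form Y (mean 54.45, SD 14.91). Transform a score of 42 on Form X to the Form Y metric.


slope = SD_Y / SD_X = 14.91 / 9.47 ~ 1.5744
intercept = mean_Y - slope * mean_X = 54.45 - (14.91 / 9.47) * 41.71 ~ -11.2201
Y = slope * X + intercept. To avoid rounding drift from the rounded slope/intercept, evaluate the equivalent form Y = mean_Y + SD_Y * (X - mean_X) / SD_X at full precision:
Y = 54.45 + 14.91 * (42 - 41.71) / 9.47
Y = 54.45 + 14.91 * 0.29 / 9.47
Y = 54.45 + 4.3239 / 9.47
Y = 54.45 + 0.4566
Y = 54.9066

54.9066


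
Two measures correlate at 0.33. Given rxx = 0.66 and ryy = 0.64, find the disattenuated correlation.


r_corrected = rxy / sqrt(rxx * ryy)
= 0.33 / sqrt(0.66 * 0.64)
= 0.33 / sqrt(0.4224)
= 0.33 / 0.649923
r_corrected = 0.5078

0.5078


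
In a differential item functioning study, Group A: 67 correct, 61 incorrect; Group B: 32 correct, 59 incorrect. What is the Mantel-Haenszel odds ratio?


Odds_A = 67/61 = 1.0984
Odds_B = 32/59 = 0.5424
OR = Odds_A / Odds_B = 1.0984 / 0.5424
Exactly, OR = (67 * 59) / (61 * 32) = 3953 / 1952
OR = 2.0251

2.0251


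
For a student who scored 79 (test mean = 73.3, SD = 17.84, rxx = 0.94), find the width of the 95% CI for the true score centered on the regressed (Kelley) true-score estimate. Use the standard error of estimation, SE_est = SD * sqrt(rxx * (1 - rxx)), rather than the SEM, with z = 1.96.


True score estimate = 0.94*79 + 0.06*73.3 = 78.658
SE_est = SD * sqrt(rxx * (1 - rxx)) = 17.84 * sqrt(0.94 * 0.06) = 17.84 * sqrt(0.0564) = 4.236765
CI = T_est +/- z * SE_est, so width = 2 * z * SE_est = 2 * 1.96 * 4.236765
Width = 16.6081

16.6081


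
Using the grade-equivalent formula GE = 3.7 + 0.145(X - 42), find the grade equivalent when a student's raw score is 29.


raw - median = 29 - 42 = -13
slope * diff = 0.145 * -13 = -1.885
GE = 3.7 + -1.885
GE = 1.815

1.815


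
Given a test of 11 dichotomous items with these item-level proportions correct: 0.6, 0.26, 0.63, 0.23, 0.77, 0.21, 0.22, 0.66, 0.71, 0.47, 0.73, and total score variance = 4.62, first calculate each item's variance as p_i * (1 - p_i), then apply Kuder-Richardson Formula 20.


For each item, compute p_i * q_i:
  Item 1: 0.6 * 0.4 = 0.24
  Item 2: 0.26 * 0.74 = 0.1924
  Item 3: 0.63 * 0.37 = 0.2331
  Item 4: 0.23 * 0.77 = 0.1771
  Item 5: 0.77 * 0.23 = 0.1771
  Item 6: 0.21 * 0.79 = 0.1659
  Item 7: 0.22 * 0.78 = 0.1716
  Item 8: 0.66 * 0.34 = 0.2244
  Item 9: 0.71 * 0.29 = 0.2059
  Item 10: 0.47 * 0.53 = 0.2491
  Item 11: 0.73 * 0.27 = 0.1971
Sum(p_i * q_i) = 0.24 + 0.1924 + 0.2331 + 0.1771 + 0.1771 + 0.1659 + 0.1716 + 0.2244 + 0.2059 + 0.2491 + 0.1971 = 2.2337
KR-20 = (k/(k-1)) * (1 - Sum(p_i*q_i) / Var_total)
= (11/10) * (1 - 2.2337/4.62)
= 1.1 * 0.5165
KR-20 = 0.5682

0.5682


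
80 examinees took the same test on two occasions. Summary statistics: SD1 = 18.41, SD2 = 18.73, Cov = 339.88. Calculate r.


r = cov(X,Y) / (SD_X * SD_Y)
r = 339.88 / (18.41 * 18.73)
r = 339.88 / 344.8193
r = 0.9857

0.9857


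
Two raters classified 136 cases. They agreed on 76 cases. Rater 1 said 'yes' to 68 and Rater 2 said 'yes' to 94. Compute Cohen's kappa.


P_o = 76/136 = 0.558824
P_e = (68*94 + 68*42) / 18496 = 0.5
kappa = (P_o - P_e) / (1 - P_e)
kappa = (0.558824 - 0.5) / (1 - 0.5)
kappa = 0.1176

0.1176


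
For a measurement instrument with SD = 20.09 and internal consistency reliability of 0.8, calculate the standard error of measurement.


SEM = SD * sqrt(1 - rxx)
SEM = 20.09 * sqrt(1 - 0.8)
SEM = 20.09 * sqrt(0.2) = 20.09 * 0.447214
SEM = 8.9845

8.9845


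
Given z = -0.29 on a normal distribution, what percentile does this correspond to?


CDF(z) = 0.5 * (1 + erf(z/sqrt(2)))
erf(-0.2051) = -0.2282
CDF = 0.3859
Percentile rank = 0.3859 * 100 = 38.59

38.59


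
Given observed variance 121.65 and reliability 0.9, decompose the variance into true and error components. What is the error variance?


var_true = rxx * var_obs = 0.9 * 121.65 = 109.485
var_error = var_obs - var_true
var_error = 121.65 - 109.485
var_error = 12.165

12.165


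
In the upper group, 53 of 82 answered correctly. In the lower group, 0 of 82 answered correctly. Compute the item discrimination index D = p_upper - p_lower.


p_upper = 53/82 = 0.6463
p_lower = 0/82 = 0.0
D = 0.6463 - 0.0 = 0.6463

0.6463


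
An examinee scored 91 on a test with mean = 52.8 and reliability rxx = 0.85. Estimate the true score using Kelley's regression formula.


T_est = rxx * X + (1 - rxx) * mean
T_est = 0.85 * 91 + 0.15 * 52.8
T_est = 77.35 + 7.92
T_est = 85.27

85.27


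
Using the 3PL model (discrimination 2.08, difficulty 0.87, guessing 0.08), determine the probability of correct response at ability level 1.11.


logit = 2.08*(1.11 - 0.87) = 0.4992
P* = 1/(1 + exp(-0.4992)) = 0.6223
P = 0.08 + (1 - 0.08) * 0.6223
P = 0.6525

0.6525


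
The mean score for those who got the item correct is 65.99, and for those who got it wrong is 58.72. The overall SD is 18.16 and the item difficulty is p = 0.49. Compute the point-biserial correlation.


q = 1 - p = 0.51
rpb = ((M1 - M0) / SD) * sqrt(p * q)
rpb = ((65.99 - 58.72) / 18.16) * sqrt(0.49 * 0.51)
rpb = 0.2001

0.2001


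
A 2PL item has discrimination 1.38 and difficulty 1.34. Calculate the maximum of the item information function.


For 2PL, max info at theta = b = 1.34
I_max = a^2 / 4 = 1.38^2 / 4
= 1.9044 / 4
I_max = 0.4761

0.4761


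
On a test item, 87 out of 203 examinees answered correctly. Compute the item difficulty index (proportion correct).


Item difficulty p = number correct / total examinees
p = 87 / 203
p = 0.4286

0.4286


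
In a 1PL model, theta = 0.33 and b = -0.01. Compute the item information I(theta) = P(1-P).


P = 1/(1+exp(-(0.33--0.01))) = 0.5842
I = P*(1-P) = 0.5842 * 0.4158
I = 0.2429

0.2429


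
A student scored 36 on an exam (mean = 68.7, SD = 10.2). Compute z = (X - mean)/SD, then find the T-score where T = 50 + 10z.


z = (X - mean) / SD = (36 - 68.7) / 10.2
z = -32.7 / 10.2
z = -3.2059
T-score = T = 50 + 10z
Carry z at full precision (z = -32.7 / 10.2) into the conversion:
T-score = 50 + 10 * (-32.7 / 10.2) = 50 + -327 / 10.2
T-score = 50 + -32.0588
T-score = 17.9412

17.9412


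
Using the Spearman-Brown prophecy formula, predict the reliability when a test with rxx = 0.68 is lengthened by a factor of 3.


r_new = (n * rxx) / (1 + (n-1) * rxx)
r_new = (3 * 0.68) / (1 + 2 * 0.68)
r_new = 2.04 / 2.36
r_new = 0.8644

0.8644


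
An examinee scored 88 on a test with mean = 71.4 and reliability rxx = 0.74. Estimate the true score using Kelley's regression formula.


T_est = rxx * X + (1 - rxx) * mean
T_est = 0.74 * 88 + 0.26 * 71.4
T_est = 65.12 + 18.564
T_est = 83.684

83.684


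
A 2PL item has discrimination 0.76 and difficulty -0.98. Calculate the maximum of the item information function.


For 2PL, max info at theta = b = -0.98
I_max = a^2 / 4 = 0.76^2 / 4
= 0.5776 / 4
I_max = 0.1444

0.1444


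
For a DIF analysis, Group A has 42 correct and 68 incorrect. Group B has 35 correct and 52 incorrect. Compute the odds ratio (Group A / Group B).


Odds_A = 42/68 = 0.6176
Odds_B = 35/52 = 0.6731
OR = Odds_A / Odds_B = 0.6176 / 0.6731
Exactly, OR = (42 * 52) / (68 * 35) = 2184 / 2380
OR = 0.9176

0.9176


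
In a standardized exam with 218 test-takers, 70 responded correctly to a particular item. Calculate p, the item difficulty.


Item difficulty p = number correct / total examinees
p = 70 / 218
p = 0.3211

0.3211


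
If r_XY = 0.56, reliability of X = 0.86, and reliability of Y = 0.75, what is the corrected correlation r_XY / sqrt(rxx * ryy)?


r_corrected = rxy / sqrt(rxx * ryy)
= 0.56 / sqrt(0.86 * 0.75)
= 0.56 / sqrt(0.645)
= 0.56 / 0.803119
r_corrected = 0.6973

0.6973


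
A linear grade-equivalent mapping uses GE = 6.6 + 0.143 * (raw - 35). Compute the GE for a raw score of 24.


raw - median = 24 - 35 = -11
slope * diff = 0.143 * -11 = -1.573
GE = 6.6 + -1.573
GE = 5.027

5.027


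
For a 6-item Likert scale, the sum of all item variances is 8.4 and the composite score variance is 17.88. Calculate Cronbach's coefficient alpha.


alpha = (k/(k-1)) * (1 - sum(si^2)/s_total^2)
= (6/5) * (1 - 8.4/17.88)
alpha = 0.6362

0.6362


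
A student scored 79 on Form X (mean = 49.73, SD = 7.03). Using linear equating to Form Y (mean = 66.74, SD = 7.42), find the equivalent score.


slope = SD_Y / SD_X = 7.42 / 7.03 ~ 1.0555
intercept = mean_Y - slope * mean_X = 66.74 - (7.42 / 7.03) * 49.73 ~ 14.2512
Y = slope * X + intercept. To avoid rounding drift from the rounded slope/intercept, evaluate the equivalent form Y = mean_Y + SD_Y * (X - mean_X) / SD_X at full precision:
Y = 66.74 + 7.42 * (79 - 49.73) / 7.03
Y = 66.74 + 7.42 * 29.27 / 7.03
Y = 66.74 + 217.1834 / 7.03
Y = 66.74 + 30.8938
Y = 97.6338

97.6338


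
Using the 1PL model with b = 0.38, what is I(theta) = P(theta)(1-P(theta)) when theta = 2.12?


P = 1/(1+exp(-(2.12-0.38))) = 0.8507
I = P*(1-P) = 0.8507 * 0.1493
I = 0.127

0.127


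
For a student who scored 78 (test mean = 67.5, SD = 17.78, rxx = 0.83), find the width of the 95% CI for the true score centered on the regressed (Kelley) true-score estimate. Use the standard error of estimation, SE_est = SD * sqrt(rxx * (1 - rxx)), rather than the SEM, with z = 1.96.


True score estimate = 0.83*78 + 0.17*67.5 = 76.215
SE_est = SD * sqrt(rxx * (1 - rxx)) = 17.78 * sqrt(0.83 * 0.17) = 17.78 * sqrt(0.1411) = 6.678751
CI = T_est +/- z * SE_est, so width = 2 * z * SE_est = 2 * 1.96 * 6.678751
Width = 26.1807

26.1807


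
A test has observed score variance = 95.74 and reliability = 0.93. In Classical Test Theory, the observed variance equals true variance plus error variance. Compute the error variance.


var_true = rxx * var_obs = 0.93 * 95.74 = 89.0382
var_error = var_obs - var_true
var_error = 95.74 - 89.0382
var_error = 6.7018

6.7018


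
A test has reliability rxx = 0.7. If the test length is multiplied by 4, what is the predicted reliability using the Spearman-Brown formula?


r_new = (n * rxx) / (1 + (n-1) * rxx)
r_new = (4 * 0.7) / (1 + 3 * 0.7)
r_new = 2.8 / 3.1
r_new = 0.9032

0.9032


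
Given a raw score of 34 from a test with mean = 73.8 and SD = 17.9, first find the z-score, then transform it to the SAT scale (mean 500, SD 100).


z = (X - mean) / SD = (34 - 73.8) / 17.9
z = -39.8 / 17.9
z = -2.2235
SAT-scale = SAT = 500 + 100z
Carry z at full precision (z = -39.8 / 17.9) into the conversion:
SAT-scale = 500 + 100 * (-39.8 / 17.9) = 500 + -3980 / 17.9
SAT-scale = 500 + -222.3464
SAT-scale = 277.6536

277.6536


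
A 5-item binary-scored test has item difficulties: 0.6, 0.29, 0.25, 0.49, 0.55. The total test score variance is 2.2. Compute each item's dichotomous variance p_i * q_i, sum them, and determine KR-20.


For each item, compute p_i * q_i:
  Item 1: 0.6 * 0.4 = 0.24
  Item 2: 0.29 * 0.71 = 0.2059
  Item 3: 0.25 * 0.75 = 0.1875
  Item 4: 0.49 * 0.51 = 0.2499
  Item 5: 0.55 * 0.45 = 0.2475
Sum(p_i * q_i) = 0.24 + 0.2059 + 0.1875 + 0.2499 + 0.2475 = 1.1308
KR-20 = (k/(k-1)) * (1 - Sum(p_i*q_i) / Var_total)
= (5/4) * (1 - 1.1308/2.2)
= 1.25 * 0.486
KR-20 = 0.6075

0.6075


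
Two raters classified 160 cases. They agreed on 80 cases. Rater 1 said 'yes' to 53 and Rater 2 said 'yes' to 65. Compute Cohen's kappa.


P_o = 80/160 = 0.5
P_e = (53*65 + 107*95) / 25600 = 0.531641
kappa = (P_o - P_e) / (1 - P_e)
kappa = (0.5 - 0.531641) / (1 - 0.531641)
kappa = -0.0676

-0.0676


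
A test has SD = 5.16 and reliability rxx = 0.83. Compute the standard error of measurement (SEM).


SEM = SD * sqrt(1 - rxx)
SEM = 5.16 * sqrt(1 - 0.83)
SEM = 5.16 * sqrt(0.17) = 5.16 * 0.412311
SEM = 2.1275

2.1275


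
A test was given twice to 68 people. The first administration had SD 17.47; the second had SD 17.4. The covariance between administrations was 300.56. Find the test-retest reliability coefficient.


r = cov(X,Y) / (SD_X * SD_Y)
r = 300.56 / (17.47 * 17.4)
r = 300.56 / 303.978
r = 0.9888

0.9888


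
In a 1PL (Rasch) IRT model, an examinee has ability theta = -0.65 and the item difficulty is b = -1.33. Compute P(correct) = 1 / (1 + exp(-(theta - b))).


theta - b = -0.65 - -1.33 = 0.68
exp(-(theta - b)) = exp(-0.68) = 0.5066
P = 1 / (1 + 0.5066)
P = 0.6637

0.6637


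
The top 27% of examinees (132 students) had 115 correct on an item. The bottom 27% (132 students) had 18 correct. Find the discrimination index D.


p_upper = 115/132 = 0.8712
p_lower = 18/132 = 0.1364
D = 0.8712 - 0.1364 = 0.7348

0.7348


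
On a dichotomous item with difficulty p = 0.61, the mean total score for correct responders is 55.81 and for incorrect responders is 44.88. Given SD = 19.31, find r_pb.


q = 1 - p = 0.39
rpb = ((M1 - M0) / SD) * sqrt(p * q)
rpb = ((55.81 - 44.88) / 19.31) * sqrt(0.61 * 0.39)
rpb = 0.2761

0.2761


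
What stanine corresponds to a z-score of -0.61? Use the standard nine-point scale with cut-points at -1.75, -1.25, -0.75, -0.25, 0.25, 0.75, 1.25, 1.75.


Stanine boundaries: [-1.75, -1.25, -0.75, -0.25, 0.25, 0.75, 1.25, 1.75]
z = -0.61
Check each boundary:
  z >= -1.75 -> could be stanine 2
  z >= -1.25 -> could be stanine 3
  z >= -0.75 -> could be stanine 4
  z < -0.25
  z < 0.25
  z < 0.75
  z < 1.25
  z < 1.75
Highest qualifying boundary gives stanine = 4

4


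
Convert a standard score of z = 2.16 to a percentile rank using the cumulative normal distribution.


CDF(z) = 0.5 * (1 + erf(z/sqrt(2)))
erf(1.5274) = 0.9692
CDF = 0.9846
Percentile rank = 0.9846 * 100 = 98.46

98.46


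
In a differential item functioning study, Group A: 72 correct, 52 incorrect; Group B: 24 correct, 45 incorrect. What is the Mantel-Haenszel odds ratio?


Odds_A = 72/52 = 1.3846
Odds_B = 24/45 = 0.5333
OR = Odds_A / Odds_B = 1.3846 / 0.5333
Exactly, OR = (72 * 45) / (52 * 24) = 3240 / 1248
OR = 2.5962

2.5962


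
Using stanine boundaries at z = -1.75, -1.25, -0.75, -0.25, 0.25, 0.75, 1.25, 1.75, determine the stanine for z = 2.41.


Stanine boundaries: [-1.75, -1.25, -0.75, -0.25, 0.25, 0.75, 1.25, 1.75]
z = 2.41
Check each boundary:
  z >= -1.75 -> could be stanine 2
  z >= -1.25 -> could be stanine 3
  z >= -0.75 -> could be stanine 4
  z >= -0.25 -> could be stanine 5
  z >= 0.25 -> could be stanine 6
  z >= 0.75 -> could be stanine 7
  z >= 1.25 -> could be stanine 8
  z >= 1.75 -> could be stanine 9
Highest qualifying boundary gives stanine = 9

9


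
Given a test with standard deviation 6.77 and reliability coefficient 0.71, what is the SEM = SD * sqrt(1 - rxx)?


SEM = SD * sqrt(1 - rxx)
SEM = 6.77 * sqrt(1 - 0.71)
SEM = 6.77 * sqrt(0.29) = 6.77 * 0.538516
SEM = 3.6458

3.6458


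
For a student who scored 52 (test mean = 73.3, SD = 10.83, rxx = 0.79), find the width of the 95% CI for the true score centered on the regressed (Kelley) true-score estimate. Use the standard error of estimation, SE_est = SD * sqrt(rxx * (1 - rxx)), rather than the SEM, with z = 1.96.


True score estimate = 0.79*52 + 0.21*73.3 = 56.473
SE_est = SD * sqrt(rxx * (1 - rxx)) = 10.83 * sqrt(0.79 * 0.21) = 10.83 * sqrt(0.1659) = 4.411148
CI = T_est +/- z * SE_est, so width = 2 * z * SE_est = 2 * 1.96 * 4.411148
Width = 17.2917

17.2917


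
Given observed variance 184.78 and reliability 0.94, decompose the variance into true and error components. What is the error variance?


var_true = rxx * var_obs = 0.94 * 184.78 = 173.6932
var_error = var_obs - var_true
var_error = 184.78 - 173.6932
var_error = 11.0868

11.0868


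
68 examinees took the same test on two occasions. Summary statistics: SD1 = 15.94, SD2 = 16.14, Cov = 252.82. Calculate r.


r = cov(X,Y) / (SD_X * SD_Y)
r = 252.82 / (15.94 * 16.14)
r = 252.82 / 257.2716
r = 0.9827

0.9827


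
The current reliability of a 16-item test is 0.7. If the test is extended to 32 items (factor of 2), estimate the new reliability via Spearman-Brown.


r_new = (n * rxx) / (1 + (n-1) * rxx)
r_new = (2 * 0.7) / (1 + 1 * 0.7)
r_new = 1.4 / 1.7
r_new = 0.8235

0.8235


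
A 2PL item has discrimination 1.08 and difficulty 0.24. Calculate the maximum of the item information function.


For 2PL, max info at theta = b = 0.24
I_max = a^2 / 4 = 1.08^2 / 4
= 1.1664 / 4
I_max = 0.2916

0.2916


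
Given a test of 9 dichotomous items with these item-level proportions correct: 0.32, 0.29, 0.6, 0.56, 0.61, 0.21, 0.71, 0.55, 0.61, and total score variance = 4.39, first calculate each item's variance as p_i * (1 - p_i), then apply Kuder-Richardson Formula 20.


For each item, compute p_i * q_i:
  Item 1: 0.32 * 0.68 = 0.2176
  Item 2: 0.29 * 0.71 = 0.2059
  Item 3: 0.6 * 0.4 = 0.24
  Item 4: 0.56 * 0.44 = 0.2464
  Item 5: 0.61 * 0.39 = 0.2379
  Item 6: 0.21 * 0.79 = 0.1659
  Item 7: 0.71 * 0.29 = 0.2059
  Item 8: 0.55 * 0.45 = 0.2475
  Item 9: 0.61 * 0.39 = 0.2379
Sum(p_i * q_i) = 0.2176 + 0.2059 + 0.24 + 0.2464 + 0.2379 + 0.1659 + 0.2059 + 0.2475 + 0.2379 = 2.005
KR-20 = (k/(k-1)) * (1 - Sum(p_i*q_i) / Var_total)
= (9/8) * (1 - 2.005/4.39)
= 1.125 * 0.5433
KR-20 = 0.6112

0.6112


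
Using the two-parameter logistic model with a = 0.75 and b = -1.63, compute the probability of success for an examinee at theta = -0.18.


a*(theta - b) = 0.75 * (-0.18 - -1.63) = 1.0875
exp(-1.0875) = 0.3371
P = 1 / (1 + 0.3371)
P = 0.7479

0.7479


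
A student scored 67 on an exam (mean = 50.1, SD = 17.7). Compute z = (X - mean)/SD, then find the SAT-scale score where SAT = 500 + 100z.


z = (X - mean) / SD = (67 - 50.1) / 17.7
z = 16.9 / 17.7
z = 0.9548
SAT-scale = SAT = 500 + 100z
Carry z at full precision (z = 16.9 / 17.7) into the conversion:
SAT-scale = 500 + 100 * (16.9 / 17.7) = 500 + 1690 / 17.7
SAT-scale = 500 + 95.4802
SAT-scale = 595.4802

595.4802


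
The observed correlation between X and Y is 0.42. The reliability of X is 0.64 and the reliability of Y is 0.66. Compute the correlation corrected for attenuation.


r_corrected = rxy / sqrt(rxx * ryy)
= 0.42 / sqrt(0.64 * 0.66)
= 0.42 / sqrt(0.4224)
= 0.42 / 0.649923
r_corrected = 0.6462

0.6462


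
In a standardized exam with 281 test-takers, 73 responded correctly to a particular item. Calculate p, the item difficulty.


Item difficulty p = number correct / total examinees
p = 73 / 281
p = 0.2598

0.2598


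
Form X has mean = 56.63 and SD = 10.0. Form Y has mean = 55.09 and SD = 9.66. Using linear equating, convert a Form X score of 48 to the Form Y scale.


slope = SD_Y / SD_X = 9.66 / 10.0 ~ 0.966
intercept = mean_Y - slope * mean_X = 55.09 - (9.66 / 10.0) * 56.63 ~ 0.3854
Y = slope * X + intercept. To avoid rounding drift from the rounded slope/intercept, evaluate the equivalent form Y = mean_Y + SD_Y * (X - mean_X) / SD_X at full precision:
Y = 55.09 + 9.66 * (48 - 56.63) / 10.0
Y = 55.09 - 9.66 * 8.63 / 10.0
Y = 55.09 - 83.3658 / 10.0
Y = 55.09 - 8.3366
Y = 46.7534

46.7534


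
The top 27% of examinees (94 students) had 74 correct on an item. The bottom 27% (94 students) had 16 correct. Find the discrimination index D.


p_upper = 74/94 = 0.7872
p_lower = 16/94 = 0.1702
D = 0.7872 - 0.1702 = 0.617

0.617


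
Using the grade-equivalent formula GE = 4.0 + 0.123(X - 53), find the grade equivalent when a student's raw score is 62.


raw - median = 62 - 53 = 9
slope * diff = 0.123 * 9 = 1.107
GE = 4.0 + 1.107
GE = 5.107

5.107


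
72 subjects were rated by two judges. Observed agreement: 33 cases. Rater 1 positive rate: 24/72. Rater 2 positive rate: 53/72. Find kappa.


P_o = 33/72 = 0.458333
P_e = (24*53 + 48*19) / 5184 = 0.421296
kappa = (P_o - P_e) / (1 - P_e)
kappa = (0.458333 - 0.421296) / (1 - 0.421296)
kappa = 0.064

0.064


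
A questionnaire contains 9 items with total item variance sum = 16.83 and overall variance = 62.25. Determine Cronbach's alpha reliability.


alpha = (k/(k-1)) * (1 - sum(si^2)/s_total^2)
= (9/8) * (1 - 16.83/62.25)
alpha = 0.8208

0.8208


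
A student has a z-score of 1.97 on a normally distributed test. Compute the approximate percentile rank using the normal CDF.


CDF(z) = 0.5 * (1 + erf(z/sqrt(2)))
erf(1.393) = 0.9512
CDF = 0.9756
Percentile rank = 0.9756 * 100 = 97.56

97.56


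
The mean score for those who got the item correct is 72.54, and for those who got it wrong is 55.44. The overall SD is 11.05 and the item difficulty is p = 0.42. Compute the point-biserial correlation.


q = 1 - p = 0.58
rpb = ((M1 - M0) / SD) * sqrt(p * q)
rpb = ((72.54 - 55.44) / 11.05) * sqrt(0.42 * 0.58)
rpb = 0.7638

0.7638


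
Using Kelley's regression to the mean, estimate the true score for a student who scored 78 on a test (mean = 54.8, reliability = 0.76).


T_est = rxx * X + (1 - rxx) * mean
T_est = 0.76 * 78 + 0.24 * 54.8
T_est = 59.28 + 13.152
T_est = 72.432

72.432


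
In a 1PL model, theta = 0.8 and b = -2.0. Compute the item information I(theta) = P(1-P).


P = 1/(1+exp(-(0.8--2.0))) = 0.9427
I = P*(1-P) = 0.9427 * 0.0573
I = 0.054

0.054


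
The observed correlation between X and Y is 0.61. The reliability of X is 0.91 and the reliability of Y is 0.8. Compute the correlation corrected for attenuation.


r_corrected = rxy / sqrt(rxx * ryy)
= 0.61 / sqrt(0.91 * 0.8)
= 0.61 / sqrt(0.728)
= 0.61 / 0.853229
r_corrected = 0.7149

0.7149


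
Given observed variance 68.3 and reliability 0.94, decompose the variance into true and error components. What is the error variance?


var_true = rxx * var_obs = 0.94 * 68.3 = 64.202
var_error = var_obs - var_true
var_error = 68.3 - 64.202
var_error = 4.098

4.098


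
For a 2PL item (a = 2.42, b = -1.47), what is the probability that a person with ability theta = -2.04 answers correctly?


a*(theta - b) = 2.42 * (-2.04 - -1.47) = -1.3794
exp(--1.3794) = 3.9725
P = 1 / (1 + 3.9725)
P = 0.2011

0.2011


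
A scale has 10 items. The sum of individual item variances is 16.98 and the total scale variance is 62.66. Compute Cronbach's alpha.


alpha = (k/(k-1)) * (1 - sum(si^2)/s_total^2)
= (10/9) * (1 - 16.98/62.66)
alpha = 0.81

0.81


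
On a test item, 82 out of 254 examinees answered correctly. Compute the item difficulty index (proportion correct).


Item difficulty p = number correct / total examinees
p = 82 / 254
p = 0.3228

0.3228


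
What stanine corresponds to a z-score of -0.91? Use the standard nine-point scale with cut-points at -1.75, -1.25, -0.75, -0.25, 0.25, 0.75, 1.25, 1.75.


Stanine boundaries: [-1.75, -1.25, -0.75, -0.25, 0.25, 0.75, 1.25, 1.75]
z = -0.91
Check each boundary:
  z >= -1.75 -> could be stanine 2
  z >= -1.25 -> could be stanine 3
  z < -0.75
  z < -0.25
  z < 0.25
  z < 0.75
  z < 1.25
  z < 1.75
Highest qualifying boundary gives stanine = 3

3


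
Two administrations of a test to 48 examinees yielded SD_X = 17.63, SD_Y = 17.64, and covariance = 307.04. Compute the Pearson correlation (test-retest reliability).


r = cov(X,Y) / (SD_X * SD_Y)
r = 307.04 / (17.63 * 17.64)
r = 307.04 / 310.9932
r = 0.9873

0.9873


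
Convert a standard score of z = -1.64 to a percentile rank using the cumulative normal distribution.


CDF(z) = 0.5 * (1 + erf(z/sqrt(2)))
erf(-1.1597) = -0.899
CDF = 0.0505
Percentile rank = 0.0505 * 100 = 5.05

5.05


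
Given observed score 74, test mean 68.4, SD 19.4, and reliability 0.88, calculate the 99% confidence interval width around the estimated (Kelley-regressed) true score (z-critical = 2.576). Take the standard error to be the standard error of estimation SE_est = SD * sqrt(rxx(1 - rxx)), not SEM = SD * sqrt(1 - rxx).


True score estimate = 0.88*74 + 0.12*68.4 = 73.328
SE_est = SD * sqrt(rxx * (1 - rxx)) = 19.4 * sqrt(0.88 * 0.12) = 19.4 * sqrt(0.1056) = 6.304254
CI = T_est +/- z * SE_est, so width = 2 * z * SE_est = 2 * 2.576 * 6.304254
Width = 32.4795

32.4795


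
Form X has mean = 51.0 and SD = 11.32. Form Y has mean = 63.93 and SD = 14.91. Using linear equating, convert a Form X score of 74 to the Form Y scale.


slope = SD_Y / SD_X = 14.91 / 11.32 ~ 1.3171
intercept = mean_Y - slope * mean_X = 63.93 - (14.91 / 11.32) * 51.0 ~ -3.244
Y = slope * X + intercept. To avoid rounding drift from the rounded slope/intercept, evaluate the equivalent form Y = mean_Y + SD_Y * (X - mean_X) / SD_X at full precision:
Y = 63.93 + 14.91 * (74 - 51.0) / 11.32
Y = 63.93 + 14.91 * 23.0 / 11.32
Y = 63.93 + 342.93 / 11.32
Y = 63.93 + 30.2942
Y = 94.2242

94.2242


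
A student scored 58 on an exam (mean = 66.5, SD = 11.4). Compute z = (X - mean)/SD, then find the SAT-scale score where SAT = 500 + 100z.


z = (X - mean) / SD = (58 - 66.5) / 11.4
z = -8.5 / 11.4
z = -0.7456
SAT-scale = SAT = 500 + 100z
Carry z at full precision (z = -8.5 / 11.4) into the conversion:
SAT-scale = 500 + 100 * (-8.5 / 11.4) = 500 + -850 / 11.4
SAT-scale = 500 + -74.5614
SAT-scale = 425.4386

425.4386


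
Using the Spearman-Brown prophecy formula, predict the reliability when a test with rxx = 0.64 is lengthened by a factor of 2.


r_new = (n * rxx) / (1 + (n-1) * rxx)
r_new = (2 * 0.64) / (1 + 1 * 0.64)
r_new = 1.28 / 1.64
r_new = 0.7805

0.7805


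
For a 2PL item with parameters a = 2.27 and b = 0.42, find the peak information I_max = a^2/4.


For 2PL, max info at theta = b = 0.42
I_max = a^2 / 4 = 2.27^2 / 4
= 5.1529 / 4
I_max = 1.2882

1.2882


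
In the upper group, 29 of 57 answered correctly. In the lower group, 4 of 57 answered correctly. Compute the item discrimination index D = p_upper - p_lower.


p_upper = 29/57 = 0.5088
p_lower = 4/57 = 0.0702
D = 0.5088 - 0.0702 = 0.4386

0.4386


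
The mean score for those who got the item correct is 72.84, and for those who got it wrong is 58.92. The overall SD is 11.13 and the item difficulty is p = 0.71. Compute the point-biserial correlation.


q = 1 - p = 0.29
rpb = ((M1 - M0) / SD) * sqrt(p * q)
rpb = ((72.84 - 58.92) / 11.13) * sqrt(0.71 * 0.29)
rpb = 0.5675

0.5675


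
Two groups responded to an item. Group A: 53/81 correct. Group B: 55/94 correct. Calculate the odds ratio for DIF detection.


Odds_A = 53/28 = 1.8929
Odds_B = 55/39 = 1.4103
OR = Odds_A / Odds_B = 1.8929 / 1.4103
Exactly, OR = (53 * 39) / (28 * 55) = 2067 / 1540
OR = 1.3422

1.3422


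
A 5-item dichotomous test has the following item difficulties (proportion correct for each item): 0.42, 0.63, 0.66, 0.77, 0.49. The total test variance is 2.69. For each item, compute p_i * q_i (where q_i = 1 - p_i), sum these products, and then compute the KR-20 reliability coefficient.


For each item, compute p_i * q_i:
  Item 1: 0.42 * 0.58 = 0.2436
  Item 2: 0.63 * 0.37 = 0.2331
  Item 3: 0.66 * 0.34 = 0.2244
  Item 4: 0.77 * 0.23 = 0.1771
  Item 5: 0.49 * 0.51 = 0.2499
Sum(p_i * q_i) = 0.2436 + 0.2331 + 0.2244 + 0.1771 + 0.2499 = 1.1281
KR-20 = (k/(k-1)) * (1 - Sum(p_i*q_i) / Var_total)
= (5/4) * (1 - 1.1281/2.69)
= 1.25 * 0.5806
KR-20 = 0.7258

0.7258


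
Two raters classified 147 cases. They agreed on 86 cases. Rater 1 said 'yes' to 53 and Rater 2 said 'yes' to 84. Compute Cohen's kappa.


P_o = 86/147 = 0.585034
P_e = (53*84 + 94*63) / 21609 = 0.480078
kappa = (P_o - P_e) / (1 - P_e)
kappa = (0.585034 - 0.480078) / (1 - 0.480078)
kappa = 0.2019

0.2019


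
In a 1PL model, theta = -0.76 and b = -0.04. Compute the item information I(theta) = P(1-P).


P = 1/(1+exp(-(-0.76--0.04))) = 0.3274
I = P*(1-P) = 0.3274 * 0.6726
I = 0.2202

0.2202


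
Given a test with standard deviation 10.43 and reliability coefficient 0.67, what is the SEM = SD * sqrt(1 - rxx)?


SEM = SD * sqrt(1 - rxx)
SEM = 10.43 * sqrt(1 - 0.67)
SEM = 10.43 * sqrt(0.33) = 10.43 * 0.574456
SEM = 5.9916

5.9916


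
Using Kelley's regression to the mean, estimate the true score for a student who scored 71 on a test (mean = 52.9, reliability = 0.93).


T_est = rxx * X + (1 - rxx) * mean
T_est = 0.93 * 71 + 0.07 * 52.9
T_est = 66.03 + 3.703
T_est = 69.733

69.733


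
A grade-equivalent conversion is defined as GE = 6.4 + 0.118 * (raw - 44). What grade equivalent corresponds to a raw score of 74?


raw - median = 74 - 44 = 30
slope * diff = 0.118 * 30 = 3.54
GE = 6.4 + 3.54
GE = 9.94

9.94


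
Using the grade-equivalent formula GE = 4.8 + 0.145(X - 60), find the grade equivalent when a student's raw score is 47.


raw - median = 47 - 60 = -13
slope * diff = 0.145 * -13 = -1.885
GE = 4.8 + -1.885
GE = 2.915

2.915


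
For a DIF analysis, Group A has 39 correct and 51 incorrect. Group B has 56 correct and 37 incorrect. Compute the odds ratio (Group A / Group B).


Odds_A = 39/51 = 0.7647
Odds_B = 56/37 = 1.5135
OR = Odds_A / Odds_B = 0.7647 / 1.5135
Exactly, OR = (39 * 37) / (51 * 56) = 1443 / 2856
OR = 0.5053

0.5053


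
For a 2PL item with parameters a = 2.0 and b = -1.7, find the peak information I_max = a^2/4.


For 2PL, max info at theta = b = -1.7
I_max = a^2 / 4 = 2.0^2 / 4
= 4.0 / 4
I_max = 1.0

1.0


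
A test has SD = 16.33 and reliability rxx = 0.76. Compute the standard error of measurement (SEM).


SEM = SD * sqrt(1 - rxx)
SEM = 16.33 * sqrt(1 - 0.76)
SEM = 16.33 * sqrt(0.24) = 16.33 * 0.489898
SEM = 8.0

8.0


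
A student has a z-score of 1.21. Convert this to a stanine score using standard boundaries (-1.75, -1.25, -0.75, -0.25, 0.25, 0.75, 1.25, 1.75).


Stanine boundaries: [-1.75, -1.25, -0.75, -0.25, 0.25, 0.75, 1.25, 1.75]
z = 1.21
Check each boundary:
  z >= -1.75 -> could be stanine 2
  z >= -1.25 -> could be stanine 3
  z >= -0.75 -> could be stanine 4
  z >= -0.25 -> could be stanine 5
  z >= 0.25 -> could be stanine 6
  z >= 0.75 -> could be stanine 7
  z < 1.25
  z < 1.75
Highest qualifying boundary gives stanine = 7

7


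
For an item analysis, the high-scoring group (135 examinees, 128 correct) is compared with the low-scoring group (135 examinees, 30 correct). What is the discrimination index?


p_upper = 128/135 = 0.9481
p_lower = 30/135 = 0.2222
D = 0.9481 - 0.2222 = 0.7259

0.7259


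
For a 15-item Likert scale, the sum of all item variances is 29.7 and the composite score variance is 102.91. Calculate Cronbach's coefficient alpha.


alpha = (k/(k-1)) * (1 - sum(si^2)/s_total^2)
= (15/14) * (1 - 29.7/102.91)
alpha = 0.7622

0.7622


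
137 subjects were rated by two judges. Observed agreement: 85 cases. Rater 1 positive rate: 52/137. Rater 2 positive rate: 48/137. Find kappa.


P_o = 85/137 = 0.620438
P_e = (52*48 + 85*89) / 18769 = 0.536043
kappa = (P_o - P_e) / (1 - P_e)
kappa = (0.620438 - 0.536043) / (1 - 0.536043)
kappa = 0.1819

0.1819
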